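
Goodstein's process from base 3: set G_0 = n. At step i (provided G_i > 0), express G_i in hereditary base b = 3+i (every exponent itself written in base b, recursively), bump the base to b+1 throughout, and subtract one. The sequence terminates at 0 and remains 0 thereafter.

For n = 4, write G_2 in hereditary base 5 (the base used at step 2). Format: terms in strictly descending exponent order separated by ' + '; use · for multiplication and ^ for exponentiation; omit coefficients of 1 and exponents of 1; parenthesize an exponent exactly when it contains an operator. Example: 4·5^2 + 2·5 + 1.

4

4 —HB3→ 3 + 1 —bump→ 4 + 1 = 5 —(−1)→ 4
4 —HB4→ 4 —bump→ 5 = 5 —(−1)→ 4
4 —HB5→ 4 —bump→ 4 = 4 —(−1)→ 3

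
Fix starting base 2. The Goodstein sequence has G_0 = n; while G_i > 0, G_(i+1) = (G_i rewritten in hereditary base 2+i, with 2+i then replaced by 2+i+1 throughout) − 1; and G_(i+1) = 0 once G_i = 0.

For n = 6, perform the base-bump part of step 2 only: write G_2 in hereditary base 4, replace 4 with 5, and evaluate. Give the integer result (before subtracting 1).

3126

G_0=6  [base 2] 2^2 + 2  →[2↦3]→  3^3 + 3 = 30  −1 ⇒ G_1=29
G_1=29  [base 3] 3^3 + 2  →[3↦4]→  4^4 + 2 = 258  −1 ⇒ G_2=257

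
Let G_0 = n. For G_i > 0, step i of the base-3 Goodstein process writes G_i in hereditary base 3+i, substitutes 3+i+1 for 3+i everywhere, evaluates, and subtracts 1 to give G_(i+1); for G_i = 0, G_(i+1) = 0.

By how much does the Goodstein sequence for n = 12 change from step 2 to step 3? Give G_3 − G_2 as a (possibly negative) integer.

[0] 12 ≡ 3^2 + 3 (base 3). Lift 4: 20. −1: 19.
[1] 19 ≡ 4^2 + 3 (base 4). Lift 5: 28. −1: 27.
[2] 27 ≡ 5^2 + 2 (base 5). Lift 6: 38. −1: 37.

10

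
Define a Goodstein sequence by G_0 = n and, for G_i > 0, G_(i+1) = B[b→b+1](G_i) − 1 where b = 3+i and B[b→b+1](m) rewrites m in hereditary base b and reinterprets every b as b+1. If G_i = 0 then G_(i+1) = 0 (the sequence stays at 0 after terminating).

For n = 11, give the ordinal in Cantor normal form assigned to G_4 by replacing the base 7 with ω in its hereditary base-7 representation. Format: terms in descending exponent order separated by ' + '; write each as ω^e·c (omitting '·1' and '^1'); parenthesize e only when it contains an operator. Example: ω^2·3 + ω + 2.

base 3: 11 = 3^2 + 2; at 4: 4^2 + 2 = 18; next = 17
base 4: 17 = 4^2 + 1; at 5: 5^2 + 1 = 26; next = 25
base 5: 25 = 5^2; at 6: 6^2 = 36; next = 35
base 6: 35 = 5·6 + 5; at 7: 5·7 + 5 = 40; next = 39
base 7: 39 = 5·7 + 4; at 8: 5·8 + 4 = 44; next = 43

ω·5 + 4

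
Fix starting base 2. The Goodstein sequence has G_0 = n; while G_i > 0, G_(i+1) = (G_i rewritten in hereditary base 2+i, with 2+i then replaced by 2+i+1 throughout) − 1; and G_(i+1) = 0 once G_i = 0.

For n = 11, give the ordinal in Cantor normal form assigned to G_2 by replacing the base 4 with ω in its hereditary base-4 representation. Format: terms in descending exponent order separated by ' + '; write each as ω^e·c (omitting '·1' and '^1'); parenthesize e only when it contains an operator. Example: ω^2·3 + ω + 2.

ω^(ω + 1) + 3

base 2: 11 = 2^(2 + 1) + 2 + 1; at 3: 3^(3 + 1) + 3 + 1 = 85; next = 84
base 3: 84 = 3^(3 + 1) + 3; at 4: 4^(4 + 1) + 4 = 1028; next = 1027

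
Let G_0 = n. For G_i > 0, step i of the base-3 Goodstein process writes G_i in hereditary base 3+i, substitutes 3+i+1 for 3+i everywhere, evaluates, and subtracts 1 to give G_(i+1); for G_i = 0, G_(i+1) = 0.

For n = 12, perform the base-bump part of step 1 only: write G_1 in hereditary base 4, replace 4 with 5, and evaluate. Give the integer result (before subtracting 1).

(0) 12|_3 = 3^2 + 3 ↦ 4^2 + 4|_4 = 20 ⇒ 19
(1) 19|_4 = 4^2 + 3 ↦ 5^2 + 3|_5 = 28 ⇒ 27

28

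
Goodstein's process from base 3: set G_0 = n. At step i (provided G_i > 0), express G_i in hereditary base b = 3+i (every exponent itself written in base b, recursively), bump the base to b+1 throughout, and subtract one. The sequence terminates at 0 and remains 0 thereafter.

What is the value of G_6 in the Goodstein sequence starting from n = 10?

36

G_0 = 10. HB_3(10) = 3^2 + 1. Bump = 17. G_1 = 16.
G_1 = 16. HB_4(16) = 4^2. Bump = 25. G_2 = 24.
G_2 = 24. HB_5(24) = 4·5 + 4. Bump = 28. G_3 = 27.
G_3 = 27. HB_6(27) = 4·6 + 3. Bump = 31. G_4 = 30.
G_4 = 30. HB_7(30) = 4·7 + 2. Bump = 34. G_5 = 33.
G_5 = 33. HB_8(33) = 4·8 + 1. Bump = 37. G_6 = 36.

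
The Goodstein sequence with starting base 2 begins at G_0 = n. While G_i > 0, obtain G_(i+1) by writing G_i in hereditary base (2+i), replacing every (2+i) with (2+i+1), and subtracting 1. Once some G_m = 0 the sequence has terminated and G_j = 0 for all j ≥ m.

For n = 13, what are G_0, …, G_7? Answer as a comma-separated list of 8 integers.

base 2: 13 = 2^(2 + 1) + 2^2 + 1; at 3: 3^(3 + 1) + 3^3 + 1 = 109; next = 108
base 3: 108 = 3^(3 + 1) + 3^3; at 4: 4^(4 + 1) + 4^4 = 1280; next = 1279
base 4: 1279 = 4^(4 + 1) + 3·4^3 + 3·4^2 + 3·4 + 3; at 5: 5^(5 + 1) + 3·5^3 + 3·5^2 + 3·5 + 3 = 16093; next = 16092
base 5: 16092 = 5^(5 + 1) + 3·5^3 + 3·5^2 + 3·5 + 2; at 6: 6^(6 + 1) + 3·6^3 + 3·6^2 + 3·6 + 2 = 280712; next = 280711
base 6: 280711 = 6^(6 + 1) + 3·6^3 + 3·6^2 + 3·6 + 1; at 7: 7^(7 + 1) + 3·7^3 + 3·7^2 + 3·7 + 1 = 5765999; next = 5765998
base 7: 5765998 = 7^(7 + 1) + 3·7^3 + 3·7^2 + 3·7; at 8: 8^(8 + 1) + 3·8^3 + 3·8^2 + 3·8 = 134219480; next = 134219479
base 8: 134219479 = 8^(8 + 1) + 3·8^3 + 3·8^2 + 2·8 + 7; at 9: 9^(9 + 1) + 3·9^3 + 3·9^2 + 2·9 + 7 = 3486786856; next = 3486786855

13, 108, 1279, 16092, 280711, 5765998, 134219479, 3486786855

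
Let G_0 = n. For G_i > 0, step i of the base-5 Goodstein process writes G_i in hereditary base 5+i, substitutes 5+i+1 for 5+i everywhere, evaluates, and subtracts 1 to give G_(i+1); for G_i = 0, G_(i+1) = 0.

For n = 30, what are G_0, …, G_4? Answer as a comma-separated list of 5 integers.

[0] 30 ≡ 5^2 + 5 (base 5). Lift 6: 42. −1: 41.
[1] 41 ≡ 6^2 + 5 (base 6). Lift 7: 54. −1: 53.
[2] 53 ≡ 7^2 + 4 (base 7). Lift 8: 68. −1: 67.
[3] 67 ≡ 8^2 + 3 (base 8). Lift 9: 84. −1: 83.

30, 41, 53, 67, 83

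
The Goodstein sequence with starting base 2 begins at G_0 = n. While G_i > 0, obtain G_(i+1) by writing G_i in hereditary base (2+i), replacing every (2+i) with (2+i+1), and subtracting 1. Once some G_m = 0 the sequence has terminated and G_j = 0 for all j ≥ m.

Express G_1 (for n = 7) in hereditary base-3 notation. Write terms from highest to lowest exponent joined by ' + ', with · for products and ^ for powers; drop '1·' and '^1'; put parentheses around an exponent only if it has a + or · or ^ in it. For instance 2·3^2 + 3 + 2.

3^3 + 3

step 0: 7 = 2^2 + 2 + 1; sub 3 for 2: 3^3 + 3 + 1; = 31; G_1 = 31−1 = 30
step 1: 30 = 3^3 + 3; sub 4 for 3: 4^4 + 4; = 260; G_2 = 260−1 = 259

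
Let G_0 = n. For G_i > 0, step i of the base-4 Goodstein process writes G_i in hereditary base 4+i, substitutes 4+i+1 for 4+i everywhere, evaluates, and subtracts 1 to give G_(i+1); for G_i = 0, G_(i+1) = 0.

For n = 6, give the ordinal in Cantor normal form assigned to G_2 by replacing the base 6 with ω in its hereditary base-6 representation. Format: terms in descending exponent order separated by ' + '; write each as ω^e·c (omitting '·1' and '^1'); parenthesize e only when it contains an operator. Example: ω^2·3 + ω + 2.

(0) 6|_4 = 4 + 2 ↦ 5 + 2|_5 = 7 ⇒ 6
(1) 6|_5 = 5 + 1 ↦ 6 + 1|_6 = 7 ⇒ 6

ω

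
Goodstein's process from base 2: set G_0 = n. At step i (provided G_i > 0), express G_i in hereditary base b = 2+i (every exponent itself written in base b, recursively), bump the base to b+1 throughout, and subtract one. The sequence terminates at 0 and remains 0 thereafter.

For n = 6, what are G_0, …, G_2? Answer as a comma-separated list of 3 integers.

6, 29, 257

6 —HB2→ 2^2 + 2 —bump→ 3^3 + 3 = 30 —(−1)→ 29
29 —HB3→ 3^3 + 2 —bump→ 4^4 + 2 = 258 —(−1)→ 257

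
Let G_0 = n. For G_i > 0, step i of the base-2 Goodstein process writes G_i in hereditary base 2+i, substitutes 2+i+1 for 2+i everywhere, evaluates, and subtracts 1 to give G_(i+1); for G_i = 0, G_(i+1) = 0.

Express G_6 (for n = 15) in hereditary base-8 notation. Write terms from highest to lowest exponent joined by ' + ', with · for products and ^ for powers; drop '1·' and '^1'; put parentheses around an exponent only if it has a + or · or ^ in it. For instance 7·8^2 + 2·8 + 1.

8^(8 + 1) + 7·8^7 + 7·8^6 + 7·8^5 + 7·8^4 + 7·8^3 + 7·8^2 + 7·8 + 7

(0) 15|_2 = 2^(2 + 1) + 2^2 + 2 + 1 ↦ 3^(3 + 1) + 3^3 + 3 + 1|_3 = 112 ⇒ 111
(1) 111|_3 = 3^(3 + 1) + 3^3 + 3 ↦ 4^(4 + 1) + 4^4 + 4|_4 = 1284 ⇒ 1283
(2) 1283|_4 = 4^(4 + 1) + 4^4 + 3 ↦ 5^(5 + 1) + 5^5 + 3|_5 = 18753 ⇒ 18752
(3) 18752|_5 = 5^(5 + 1) + 5^5 + 2 ↦ 6^(6 + 1) + 6^6 + 2|_6 = 326594 ⇒ 326593
(4) 326593|_6 = 6^(6 + 1) + 6^6 + 1 ↦ 7^(7 + 1) + 7^7 + 1|_7 = 6588345 ⇒ 6588344
(5) 6588344|_7 = 7^(7 + 1) + 7^7 ↦ 8^(8 + 1) + 8^8|_8 = 150994944 ⇒ 150994943
(6) 150994943|_8 = 8^(8 + 1) + 7·8^7 + 7·8^6 + 7·8^5 + 7·8^4 + 7·8^3 + 7·8^2 + 7·8 + 7 ↦ 9^(9 + 1) + 7·9^7 + 7·9^6 + 7·9^5 + 7·9^4 + 7·9^3 + 7·9^2 + 7·9 + 7|_9 = 3524450281 ⇒ 3524450280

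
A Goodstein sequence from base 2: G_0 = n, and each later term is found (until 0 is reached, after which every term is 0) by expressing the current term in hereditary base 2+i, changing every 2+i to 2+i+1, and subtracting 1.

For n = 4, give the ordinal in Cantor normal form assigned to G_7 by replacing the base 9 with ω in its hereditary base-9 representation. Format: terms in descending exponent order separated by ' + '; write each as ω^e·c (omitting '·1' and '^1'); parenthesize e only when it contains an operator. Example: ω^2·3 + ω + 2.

[0] 4 ≡ 2^2 (base 2). Lift 3: 27. −1: 26.
[1] 26 ≡ 2·3^2 + 2·3 + 2 (base 3). Lift 4: 42. −1: 41.
[2] 41 ≡ 2·4^2 + 2·4 + 1 (base 4). Lift 5: 61. −1: 60.
[3] 60 ≡ 2·5^2 + 2·5 (base 5). Lift 6: 84. −1: 83.
[4] 83 ≡ 2·6^2 + 6 + 5 (base 6). Lift 7: 110. −1: 109.
[5] 109 ≡ 2·7^2 + 7 + 4 (base 7). Lift 8: 140. −1: 139.
[6] 139 ≡ 2·8^2 + 8 + 3 (base 8). Lift 9: 174. −1: 173.
[7] 173 ≡ 2·9^2 + 9 + 2 (base 9). Lift 10: 212. −1: 211.

ω^2·2 + ω + 2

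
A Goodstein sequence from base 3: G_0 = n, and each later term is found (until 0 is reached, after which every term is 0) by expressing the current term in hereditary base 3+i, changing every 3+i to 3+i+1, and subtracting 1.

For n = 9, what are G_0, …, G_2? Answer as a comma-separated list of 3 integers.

9, 15, 17

9 —HB3→ 3^2 —bump→ 4^2 = 16 —(−1)→ 15
15 —HB4→ 3·4 + 3 —bump→ 3·5 + 3 = 18 —(−1)→ 17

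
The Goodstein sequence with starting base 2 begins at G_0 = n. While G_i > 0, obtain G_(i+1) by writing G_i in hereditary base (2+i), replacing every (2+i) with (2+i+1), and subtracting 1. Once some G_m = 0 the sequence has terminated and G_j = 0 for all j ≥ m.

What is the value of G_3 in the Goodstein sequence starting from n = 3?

2

(0) 3|_2 = 2 + 1 ↦ 3 + 1|_3 = 4 ⇒ 3
(1) 3|_3 = 3 ↦ 4|_4 = 4 ⇒ 3
(2) 3|_4 = 3 ↦ 3|_5 = 3 ⇒ 2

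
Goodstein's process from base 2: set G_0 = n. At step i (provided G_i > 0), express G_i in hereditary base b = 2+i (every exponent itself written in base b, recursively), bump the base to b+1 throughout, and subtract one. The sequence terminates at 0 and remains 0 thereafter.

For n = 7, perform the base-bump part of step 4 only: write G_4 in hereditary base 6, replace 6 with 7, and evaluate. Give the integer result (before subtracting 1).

823544

(0) 7|_2 = 2^2 + 2 + 1 ↦ 3^3 + 3 + 1|_3 = 31 ⇒ 30
(1) 30|_3 = 3^3 + 3 ↦ 4^4 + 4|_4 = 260 ⇒ 259
(2) 259|_4 = 4^4 + 3 ↦ 5^5 + 3|_5 = 3128 ⇒ 3127
(3) 3127|_5 = 5^5 + 2 ↦ 6^6 + 2|_6 = 46658 ⇒ 46657
(4) 46657|_6 = 6^6 + 1 ↦ 7^7 + 1|_7 = 823544 ⇒ 823543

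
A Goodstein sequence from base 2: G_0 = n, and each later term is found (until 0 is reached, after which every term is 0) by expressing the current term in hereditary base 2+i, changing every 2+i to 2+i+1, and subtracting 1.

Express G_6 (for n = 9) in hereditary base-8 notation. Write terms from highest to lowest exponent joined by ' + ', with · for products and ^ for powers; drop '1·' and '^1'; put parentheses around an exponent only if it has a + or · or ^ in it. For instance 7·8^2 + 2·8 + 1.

3·8^8 + 3·8^3 + 3·8^2 + 2·8 + 7

base 2: 9 = 2^(2 + 1) + 1; at 3: 3^(3 + 1) + 1 = 82; next = 81
base 3: 81 = 3^(3 + 1); at 4: 4^(4 + 1) = 1024; next = 1023
base 4: 1023 = 3·4^4 + 3·4^3 + 3·4^2 + 3·4 + 3; at 5: 3·5^5 + 3·5^3 + 3·5^2 + 3·5 + 3 = 9843; next = 9842
base 5: 9842 = 3·5^5 + 3·5^3 + 3·5^2 + 3·5 + 2; at 6: 3·6^6 + 3·6^3 + 3·6^2 + 3·6 + 2 = 140744; next = 140743
base 6: 140743 = 3·6^6 + 3·6^3 + 3·6^2 + 3·6 + 1; at 7: 3·7^7 + 3·7^3 + 3·7^2 + 3·7 + 1 = 2471827; next = 2471826
base 7: 2471826 = 3·7^7 + 3·7^3 + 3·7^2 + 3·7; at 8: 3·8^8 + 3·8^3 + 3·8^2 + 3·8 = 50333400; next = 50333399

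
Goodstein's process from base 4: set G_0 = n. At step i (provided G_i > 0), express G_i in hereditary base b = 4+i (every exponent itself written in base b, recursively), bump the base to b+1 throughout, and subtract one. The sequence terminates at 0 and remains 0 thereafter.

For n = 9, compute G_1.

10

base 4: 9 = 2·4 + 1; at 5: 2·5 + 1 = 11; next = 10
base 5: 10 = 2·5; at 6: 2·6 = 12; next = 11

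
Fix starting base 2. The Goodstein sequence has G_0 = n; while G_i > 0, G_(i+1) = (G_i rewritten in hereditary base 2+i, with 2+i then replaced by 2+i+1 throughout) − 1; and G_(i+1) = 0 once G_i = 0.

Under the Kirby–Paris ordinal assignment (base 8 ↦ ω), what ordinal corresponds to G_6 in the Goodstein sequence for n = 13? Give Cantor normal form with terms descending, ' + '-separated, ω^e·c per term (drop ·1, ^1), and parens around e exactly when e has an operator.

ω^(ω + 1) + ω^3·3 + ω^2·3 + ω·2 + 7

step 0: 13 = 2^(2 + 1) + 2^2 + 1; sub 3 for 2: 3^(3 + 1) + 3^3 + 1; = 109; G_1 = 109−1 = 108
step 1: 108 = 3^(3 + 1) + 3^3; sub 4 for 3: 4^(4 + 1) + 4^4; = 1280; G_2 = 1280−1 = 1279
step 2: 1279 = 4^(4 + 1) + 3·4^3 + 3·4^2 + 3·4 + 3; sub 5 for 4: 5^(5 + 1) + 3·5^3 + 3·5^2 + 3·5 + 3; = 16093; G_3 = 16093−1 = 16092
step 3: 16092 = 5^(5 + 1) + 3·5^3 + 3·5^2 + 3·5 + 2; sub 6 for 5: 6^(6 + 1) + 3·6^3 + 3·6^2 + 3·6 + 2; = 280712; G_4 = 280712−1 = 280711
step 4: 280711 = 6^(6 + 1) + 3·6^3 + 3·6^2 + 3·6 + 1; sub 7 for 6: 7^(7 + 1) + 3·7^3 + 3·7^2 + 3·7 + 1; = 5765999; G_5 = 5765999−1 = 5765998
step 5: 5765998 = 7^(7 + 1) + 3·7^3 + 3·7^2 + 3·7; sub 8 for 7: 8^(8 + 1) + 3·8^3 + 3·8^2 + 3·8; = 134219480; G_6 = 134219480−1 = 134219479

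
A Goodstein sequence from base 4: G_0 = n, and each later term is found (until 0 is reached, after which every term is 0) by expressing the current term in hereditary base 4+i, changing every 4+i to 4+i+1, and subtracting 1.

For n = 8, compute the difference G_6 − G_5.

base 4: 8 = 2·4; at 5: 2·5 = 10; next = 9
base 5: 9 = 5 + 4; at 6: 6 + 4 = 10; next = 9
base 6: 9 = 6 + 3; at 7: 7 + 3 = 10; next = 9
base 7: 9 = 7 + 2; at 8: 8 + 2 = 10; next = 9
base 8: 9 = 8 + 1; at 9: 9 + 1 = 10; next = 9
base 9: 9 = 9; at 10: 10 = 10; next = 9

0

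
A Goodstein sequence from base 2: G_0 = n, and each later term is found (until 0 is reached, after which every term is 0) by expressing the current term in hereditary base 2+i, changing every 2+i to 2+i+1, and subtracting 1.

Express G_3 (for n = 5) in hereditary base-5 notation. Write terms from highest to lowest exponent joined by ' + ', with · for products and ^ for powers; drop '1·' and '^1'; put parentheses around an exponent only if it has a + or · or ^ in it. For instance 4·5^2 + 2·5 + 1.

3·5^3 + 3·5^2 + 3·5 + 2

G_0 = 5. HB_2(5) = 2^2 + 1. Bump = 28. G_1 = 27.
G_1 = 27. HB_3(27) = 3^3. Bump = 256. G_2 = 255.
G_2 = 255. HB_4(255) = 3·4^3 + 3·4^2 + 3·4 + 3. Bump = 468. G_3 = 467.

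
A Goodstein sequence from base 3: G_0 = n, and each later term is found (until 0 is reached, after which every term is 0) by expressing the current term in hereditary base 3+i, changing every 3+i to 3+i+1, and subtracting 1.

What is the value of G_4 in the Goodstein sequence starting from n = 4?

2

base 3: 4 = 3 + 1; at 4: 4 + 1 = 5; next = 4
base 4: 4 = 4; at 5: 5 = 5; next = 4
base 5: 4 = 4; at 6: 4 = 4; next = 3
base 6: 3 = 3; at 7: 3 = 3; next = 2
base 7: 2 = 2; at 8: 2 = 2; next = 1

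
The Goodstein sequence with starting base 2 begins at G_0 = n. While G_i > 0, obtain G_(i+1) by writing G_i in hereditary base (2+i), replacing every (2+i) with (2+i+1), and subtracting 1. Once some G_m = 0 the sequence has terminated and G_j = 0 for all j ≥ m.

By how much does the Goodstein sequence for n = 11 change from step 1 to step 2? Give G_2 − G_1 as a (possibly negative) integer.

943

step 0: 11 = 2^(2 + 1) + 2 + 1; sub 3 for 2: 3^(3 + 1) + 3 + 1; = 85; G_1 = 85−1 = 84
step 1: 84 = 3^(3 + 1) + 3; sub 4 for 3: 4^(4 + 1) + 4; = 1028; G_2 = 1028−1 = 1027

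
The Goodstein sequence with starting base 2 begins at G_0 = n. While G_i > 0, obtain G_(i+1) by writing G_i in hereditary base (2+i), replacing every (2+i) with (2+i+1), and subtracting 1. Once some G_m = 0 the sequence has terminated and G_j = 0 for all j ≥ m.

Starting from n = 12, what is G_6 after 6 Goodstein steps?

base 2: 12 = 2^(2 + 1) + 2^2; at 3: 3^(3 + 1) + 3^3 = 108; next = 107
base 3: 107 = 3^(3 + 1) + 2·3^2 + 2·3 + 2; at 4: 4^(4 + 1) + 2·4^2 + 2·4 + 2 = 1066; next = 1065
base 4: 1065 = 4^(4 + 1) + 2·4^2 + 2·4 + 1; at 5: 5^(5 + 1) + 2·5^2 + 2·5 + 1 = 15686; next = 15685
base 5: 15685 = 5^(5 + 1) + 2·5^2 + 2·5; at 6: 6^(6 + 1) + 2·6^2 + 2·6 = 280020; next = 280019
base 6: 280019 = 6^(6 + 1) + 2·6^2 + 6 + 5; at 7: 7^(7 + 1) + 2·7^2 + 7 + 5 = 5764911; next = 5764910
base 7: 5764910 = 7^(7 + 1) + 2·7^2 + 7 + 4; at 8: 8^(8 + 1) + 2·8^2 + 8 + 4 = 134217868; next = 134217867
base 8: 134217867 = 8^(8 + 1) + 2·8^2 + 8 + 3; at 9: 9^(9 + 1) + 2·9^2 + 9 + 3 = 3486784575; next = 3486784574

134217867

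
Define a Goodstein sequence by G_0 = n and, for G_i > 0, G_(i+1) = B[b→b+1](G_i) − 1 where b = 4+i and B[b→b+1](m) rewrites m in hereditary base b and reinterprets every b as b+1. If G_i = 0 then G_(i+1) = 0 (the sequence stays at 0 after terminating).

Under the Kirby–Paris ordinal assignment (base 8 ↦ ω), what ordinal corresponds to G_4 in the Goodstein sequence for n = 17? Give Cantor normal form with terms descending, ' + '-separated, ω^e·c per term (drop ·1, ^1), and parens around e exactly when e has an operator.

[0] 17 ≡ 4^2 + 1 (base 4). Lift 5: 26. −1: 25.
[1] 25 ≡ 5^2 (base 5). Lift 6: 36. −1: 35.
[2] 35 ≡ 5·6 + 5 (base 6). Lift 7: 40. −1: 39.
[3] 39 ≡ 5·7 + 4 (base 7). Lift 8: 44. −1: 43.

ω·5 + 3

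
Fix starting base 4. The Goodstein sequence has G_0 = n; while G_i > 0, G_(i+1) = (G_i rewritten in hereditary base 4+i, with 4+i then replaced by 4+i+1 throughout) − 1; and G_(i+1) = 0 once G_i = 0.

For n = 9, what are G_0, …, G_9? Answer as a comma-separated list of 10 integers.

base 4: 9 = 2·4 + 1; at 5: 2·5 + 1 = 11; next = 10
base 5: 10 = 2·5; at 6: 2·6 = 12; next = 11
base 6: 11 = 6 + 5; at 7: 7 + 5 = 12; next = 11
base 7: 11 = 7 + 4; at 8: 8 + 4 = 12; next = 11
base 8: 11 = 8 + 3; at 9: 9 + 3 = 12; next = 11
base 9: 11 = 9 + 2; at 10: 10 + 2 = 12; next = 11
base 10: 11 = 10 + 1; at 11: 11 + 1 = 12; next = 11
base 11: 11 = 11; at 12: 12 = 12; next = 11
base 12: 11 = 11; at 13: 11 = 11; next = 10

9, 10, 11, 11, 11, 11, 11, 11, 11, 10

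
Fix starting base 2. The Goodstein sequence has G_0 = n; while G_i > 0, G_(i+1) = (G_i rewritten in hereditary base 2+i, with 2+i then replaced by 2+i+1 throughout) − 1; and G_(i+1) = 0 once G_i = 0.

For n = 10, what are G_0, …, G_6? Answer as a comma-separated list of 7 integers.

step 0: 10 = 2^(2 + 1) + 2; sub 3 for 2: 3^(3 + 1) + 3; = 84; G_1 = 84−1 = 83
step 1: 83 = 3^(3 + 1) + 2; sub 4 for 3: 4^(4 + 1) + 2; = 1026; G_2 = 1026−1 = 1025
step 2: 1025 = 4^(4 + 1) + 1; sub 5 for 4: 5^(5 + 1) + 1; = 15626; G_3 = 15626−1 = 15625
step 3: 15625 = 5^(5 + 1); sub 6 for 5: 6^(6 + 1); = 279936; G_4 = 279936−1 = 279935
step 4: 279935 = 5·6^6 + 5·6^5 + 5·6^4 + 5·6^3 + 5·6^2 + 5·6 + 5; sub 7 for 6: 5·7^7 + 5·7^5 + 5·7^4 + 5·7^3 + 5·7^2 + 5·7 + 5; = 4215755; G_5 = 4215755−1 = 4215754
step 5: 4215754 = 5·7^7 + 5·7^5 + 5·7^4 + 5·7^3 + 5·7^2 + 5·7 + 4; sub 8 for 7: 5·8^8 + 5·8^5 + 5·8^4 + 5·8^3 + 5·8^2 + 5·8 + 4; = 84073324; G_6 = 84073324−1 = 84073323

10, 83, 1025, 15625, 279935, 4215754, 84073323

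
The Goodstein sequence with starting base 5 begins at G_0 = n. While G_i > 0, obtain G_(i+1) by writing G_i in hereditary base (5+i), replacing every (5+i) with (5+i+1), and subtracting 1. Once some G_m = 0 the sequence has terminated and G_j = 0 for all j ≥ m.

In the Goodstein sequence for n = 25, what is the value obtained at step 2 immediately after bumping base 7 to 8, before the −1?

(0) 25|_5 = 5^2 ↦ 6^2|_6 = 36 ⇒ 35
(1) 35|_6 = 5·6 + 5 ↦ 5·7 + 5|_7 = 40 ⇒ 39
(2) 39|_7 = 5·7 + 4 ↦ 5·8 + 4|_8 = 44 ⇒ 43

44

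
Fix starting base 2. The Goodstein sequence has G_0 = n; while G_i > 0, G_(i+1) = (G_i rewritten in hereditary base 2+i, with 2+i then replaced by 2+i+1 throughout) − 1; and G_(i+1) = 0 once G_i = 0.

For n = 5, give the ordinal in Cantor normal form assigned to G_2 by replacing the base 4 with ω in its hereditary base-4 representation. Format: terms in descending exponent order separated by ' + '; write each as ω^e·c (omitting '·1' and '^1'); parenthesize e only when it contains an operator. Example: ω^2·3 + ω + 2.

base 2: 5 = 2^2 + 1; at 3: 3^3 + 1 = 28; next = 27
base 3: 27 = 3^3; at 4: 4^4 = 256; next = 255
base 4: 255 = 3·4^3 + 3·4^2 + 3·4 + 3; at 5: 3·5^3 + 3·5^2 + 3·5 + 3 = 468; next = 467

ω^3·3 + ω^2·3 + ω·3 + 3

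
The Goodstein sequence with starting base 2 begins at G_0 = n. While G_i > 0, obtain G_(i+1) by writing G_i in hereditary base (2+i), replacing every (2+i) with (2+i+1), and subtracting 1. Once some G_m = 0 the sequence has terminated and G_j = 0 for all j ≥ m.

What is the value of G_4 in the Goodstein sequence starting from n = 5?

i=0: 5 = 2^2 + 1 (b=2); 2→3: 3^3 + 1 = 28; 28−1 = 27
i=1: 27 = 3^3 (b=3); 3→4: 4^4 = 256; 256−1 = 255
i=2: 255 = 3·4^3 + 3·4^2 + 3·4 + 3 (b=4); 4→5: 3·5^3 + 3·5^2 + 3·5 + 3 = 468; 468−1 = 467
i=3: 467 = 3·5^3 + 3·5^2 + 3·5 + 2 (b=5); 5→6: 3·6^3 + 3·6^2 + 3·6 + 2 = 776; 776−1 = 775
i=4: 775 = 3·6^3 + 3·6^2 + 3·6 + 1 (b=6); 6→7: 3·7^3 + 3·7^2 + 3·7 + 1 = 1198; 1198−1 = 1197

775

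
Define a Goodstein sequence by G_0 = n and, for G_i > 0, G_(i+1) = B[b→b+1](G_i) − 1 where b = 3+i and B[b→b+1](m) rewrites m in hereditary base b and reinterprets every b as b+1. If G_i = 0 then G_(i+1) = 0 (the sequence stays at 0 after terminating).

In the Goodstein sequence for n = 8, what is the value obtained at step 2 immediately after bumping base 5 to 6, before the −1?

12

[0] 8 ≡ 2·3 + 2 (base 3). Lift 4: 10. −1: 9.
[1] 9 ≡ 2·4 + 1 (base 4). Lift 5: 11. −1: 10.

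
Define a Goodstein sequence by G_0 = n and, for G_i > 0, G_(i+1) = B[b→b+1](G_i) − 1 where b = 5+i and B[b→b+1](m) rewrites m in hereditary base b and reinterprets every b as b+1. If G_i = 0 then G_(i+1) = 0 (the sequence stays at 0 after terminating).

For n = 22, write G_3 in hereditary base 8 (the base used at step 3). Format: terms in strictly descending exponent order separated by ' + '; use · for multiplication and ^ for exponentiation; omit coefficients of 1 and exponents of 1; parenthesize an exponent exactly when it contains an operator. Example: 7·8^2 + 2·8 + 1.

3·8 + 7

base 5: 22 = 4·5 + 2; at 6: 4·6 + 2 = 26; next = 25
base 6: 25 = 4·6 + 1; at 7: 4·7 + 1 = 29; next = 28
base 7: 28 = 4·7; at 8: 4·8 = 32; next = 31
base 8: 31 = 3·8 + 7; at 9: 3·9 + 7 = 34; next = 33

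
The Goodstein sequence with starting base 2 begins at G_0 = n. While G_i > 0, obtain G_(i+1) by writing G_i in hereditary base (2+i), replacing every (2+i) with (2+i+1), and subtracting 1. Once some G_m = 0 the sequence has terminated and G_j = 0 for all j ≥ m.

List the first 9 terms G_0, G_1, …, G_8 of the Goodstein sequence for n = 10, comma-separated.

10, 83, 1025, 15625, 279935, 4215754, 84073323, 1937434592, 50000555551

10 —HB2→ 2^(2 + 1) + 2 —bump→ 3^(3 + 1) + 3 = 84 —(−1)→ 83
83 —HB3→ 3^(3 + 1) + 2 —bump→ 4^(4 + 1) + 2 = 1026 —(−1)→ 1025
1025 —HB4→ 4^(4 + 1) + 1 —bump→ 5^(5 + 1) + 1 = 15626 —(−1)→ 15625
15625 —HB5→ 5^(5 + 1) —bump→ 6^(6 + 1) = 279936 —(−1)→ 279935
279935 —HB6→ 5·6^6 + 5·6^5 + 5·6^4 + 5·6^3 + 5·6^2 + 5·6 + 5 —bump→ 5·7^7 + 5·7^5 + 5·7^4 + 5·7^3 + 5·7^2 + 5·7 + 5 = 4215755 —(−1)→ 4215754
4215754 —HB7→ 5·7^7 + 5·7^5 + 5·7^4 + 5·7^3 + 5·7^2 + 5·7 + 4 —bump→ 5·8^8 + 5·8^5 + 5·8^4 + 5·8^3 + 5·8^2 + 5·8 + 4 = 84073324 —(−1)→ 84073323
84073323 —HB8→ 5·8^8 + 5·8^5 + 5·8^4 + 5·8^3 + 5·8^2 + 5·8 + 3 —bump→ 5·9^9 + 5·9^5 + 5·9^4 + 5·9^3 + 5·9^2 + 5·9 + 3 = 1937434593 —(−1)→ 1937434592
1937434592 —HB9→ 5·9^9 + 5·9^5 + 5·9^4 + 5·9^3 + 5·9^2 + 5·9 + 2 —bump→ 5·10^10 + 5·10^5 + 5·10^4 + 5·10^3 + 5·10^2 + 5·10 + 2 = 50000555552 —(−1)→ 50000555551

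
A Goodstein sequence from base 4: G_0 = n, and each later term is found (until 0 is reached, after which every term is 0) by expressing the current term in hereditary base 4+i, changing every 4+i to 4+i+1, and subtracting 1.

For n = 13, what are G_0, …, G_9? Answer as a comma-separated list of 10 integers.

13, 15, 17, 18, 19, 20, 21, 22, 23, 23

(0) 13|_4 = 3·4 + 1 ↦ 3·5 + 1|_5 = 16 ⇒ 15
(1) 15|_5 = 3·5 ↦ 3·6|_6 = 18 ⇒ 17
(2) 17|_6 = 2·6 + 5 ↦ 2·7 + 5|_7 = 19 ⇒ 18
(3) 18|_7 = 2·7 + 4 ↦ 2·8 + 4|_8 = 20 ⇒ 19
(4) 19|_8 = 2·8 + 3 ↦ 2·9 + 3|_9 = 21 ⇒ 20
(5) 20|_9 = 2·9 + 2 ↦ 2·10 + 2|_10 = 22 ⇒ 21
(6) 21|_10 = 2·10 + 1 ↦ 2·11 + 1|_11 = 23 ⇒ 22
(7) 22|_11 = 2·11 ↦ 2·12|_12 = 24 ⇒ 23
(8) 23|_12 = 12 + 11 ↦ 13 + 11|_13 = 24 ⇒ 23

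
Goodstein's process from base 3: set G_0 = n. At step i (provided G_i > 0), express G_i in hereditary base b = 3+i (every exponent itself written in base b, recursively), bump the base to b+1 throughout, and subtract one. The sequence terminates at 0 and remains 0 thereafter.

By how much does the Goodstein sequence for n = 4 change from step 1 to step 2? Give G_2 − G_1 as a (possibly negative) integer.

0

base 3: 4 = 3 + 1; at 4: 4 + 1 = 5; next = 4
base 4: 4 = 4; at 5: 5 = 5; next = 4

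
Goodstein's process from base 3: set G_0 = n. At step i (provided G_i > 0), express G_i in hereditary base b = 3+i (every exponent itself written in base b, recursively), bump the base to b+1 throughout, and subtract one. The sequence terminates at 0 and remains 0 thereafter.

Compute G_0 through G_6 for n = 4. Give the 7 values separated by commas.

4, 4, 4, 3, 2, 1, 0

[0] 4 ≡ 3 + 1 (base 3). Lift 4: 5. −1: 4.
[1] 4 ≡ 4 (base 4). Lift 5: 5. −1: 4.
[2] 4 ≡ 4 (base 5). Lift 6: 4. −1: 3.
[3] 3 ≡ 3 (base 6). Lift 7: 3. −1: 2.
[4] 2 ≡ 2 (base 7). Lift 8: 2. −1: 1.
[5] 1 ≡ 1 (base 8). Lift 9: 1. −1: 0.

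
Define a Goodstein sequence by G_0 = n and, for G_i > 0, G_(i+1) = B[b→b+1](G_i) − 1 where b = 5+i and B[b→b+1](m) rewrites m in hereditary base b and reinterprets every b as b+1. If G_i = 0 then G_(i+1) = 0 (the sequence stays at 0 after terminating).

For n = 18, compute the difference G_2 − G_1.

base 5: 18 = 3·5 + 3; at 6: 3·6 + 3 = 21; next = 20
base 6: 20 = 3·6 + 2; at 7: 3·7 + 2 = 23; next = 22

2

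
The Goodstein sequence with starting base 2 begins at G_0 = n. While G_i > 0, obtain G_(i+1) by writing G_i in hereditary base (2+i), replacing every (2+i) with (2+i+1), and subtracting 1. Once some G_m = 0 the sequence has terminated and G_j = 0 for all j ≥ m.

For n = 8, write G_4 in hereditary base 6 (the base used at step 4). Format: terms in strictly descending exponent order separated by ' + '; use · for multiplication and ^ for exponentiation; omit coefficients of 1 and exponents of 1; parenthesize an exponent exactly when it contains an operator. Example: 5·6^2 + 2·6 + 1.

G_0 = 8. HB_2(8) = 2^(2 + 1). Bump = 81. G_1 = 80.
G_1 = 80. HB_3(80) = 2·3^3 + 2·3^2 + 2·3 + 2. Bump = 554. G_2 = 553.
G_2 = 553. HB_4(553) = 2·4^4 + 2·4^2 + 2·4 + 1. Bump = 6311. G_3 = 6310.
G_3 = 6310. HB_5(6310) = 2·5^5 + 2·5^2 + 2·5. Bump = 93396. G_4 = 93395.
G_4 = 93395. HB_6(93395) = 2·6^6 + 2·6^2 + 6 + 5. Bump = 1647196. G_5 = 1647195.

2·6^6 + 2·6^2 + 6 + 5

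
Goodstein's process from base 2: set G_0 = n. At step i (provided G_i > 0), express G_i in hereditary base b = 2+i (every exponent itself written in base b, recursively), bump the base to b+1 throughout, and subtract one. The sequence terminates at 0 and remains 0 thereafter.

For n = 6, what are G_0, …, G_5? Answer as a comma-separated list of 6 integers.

base 2: 6 = 2^2 + 2; at 3: 3^3 + 3 = 30; next = 29
base 3: 29 = 3^3 + 2; at 4: 4^4 + 2 = 258; next = 257
base 4: 257 = 4^4 + 1; at 5: 5^5 + 1 = 3126; next = 3125
base 5: 3125 = 5^5; at 6: 6^6 = 46656; next = 46655
base 6: 46655 = 5·6^5 + 5·6^4 + 5·6^3 + 5·6^2 + 5·6 + 5; at 7: 5·7^5 + 5·7^4 + 5·7^3 + 5·7^2 + 5·7 + 5 = 98040; next = 98039

6, 29, 257, 3125, 46655, 98039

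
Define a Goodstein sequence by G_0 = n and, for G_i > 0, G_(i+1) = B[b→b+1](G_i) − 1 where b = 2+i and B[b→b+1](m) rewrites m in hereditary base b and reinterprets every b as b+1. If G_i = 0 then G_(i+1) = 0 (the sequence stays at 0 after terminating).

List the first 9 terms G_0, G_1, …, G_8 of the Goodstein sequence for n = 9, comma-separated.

9, 81, 1023, 9842, 140743, 2471826, 50333399, 1162263921, 30000003325

G_0 = 9. HB_2(9) = 2^(2 + 1) + 1. Bump = 82. G_1 = 81.
G_1 = 81. HB_3(81) = 3^(3 + 1). Bump = 1024. G_2 = 1023.
G_2 = 1023. HB_4(1023) = 3·4^4 + 3·4^3 + 3·4^2 + 3·4 + 3. Bump = 9843. G_3 = 9842.
G_3 = 9842. HB_5(9842) = 3·5^5 + 3·5^3 + 3·5^2 + 3·5 + 2. Bump = 140744. G_4 = 140743.
G_4 = 140743. HB_6(140743) = 3·6^6 + 3·6^3 + 3·6^2 + 3·6 + 1. Bump = 2471827. G_5 = 2471826.
G_5 = 2471826. HB_7(2471826) = 3·7^7 + 3·7^3 + 3·7^2 + 3·7. Bump = 50333400. G_6 = 50333399.
G_6 = 50333399. HB_8(50333399) = 3·8^8 + 3·8^3 + 3·8^2 + 2·8 + 7. Bump = 1162263922. G_7 = 1162263921.
G_7 = 1162263921. HB_9(1162263921) = 3·9^9 + 3·9^3 + 3·9^2 + 2·9 + 6. Bump = 30000003326. G_8 = 30000003325.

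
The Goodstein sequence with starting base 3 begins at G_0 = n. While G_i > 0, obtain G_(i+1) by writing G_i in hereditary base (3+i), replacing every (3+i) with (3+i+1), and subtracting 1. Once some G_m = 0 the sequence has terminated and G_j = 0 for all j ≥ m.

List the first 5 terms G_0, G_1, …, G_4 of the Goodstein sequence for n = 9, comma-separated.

9, 15, 17, 19, 21

i=0: 9 = 3^2 (b=3); 3→4: 4^2 = 16; 16−1 = 15
i=1: 15 = 3·4 + 3 (b=4); 4→5: 3·5 + 3 = 18; 18−1 = 17
i=2: 17 = 3·5 + 2 (b=5); 5→6: 3·6 + 2 = 20; 20−1 = 19
i=3: 19 = 3·6 + 1 (b=6); 6→7: 3·7 + 1 = 22; 22−1 = 21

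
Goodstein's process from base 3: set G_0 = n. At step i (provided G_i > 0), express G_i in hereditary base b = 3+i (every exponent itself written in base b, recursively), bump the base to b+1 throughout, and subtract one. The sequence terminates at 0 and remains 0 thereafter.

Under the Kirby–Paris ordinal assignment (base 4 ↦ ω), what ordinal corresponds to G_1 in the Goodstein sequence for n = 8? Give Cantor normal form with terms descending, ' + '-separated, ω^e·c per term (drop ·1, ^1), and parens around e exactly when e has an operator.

step 0: 8 = 2·3 + 2; sub 4 for 3: 2·4 + 2; = 10; G_1 = 10−1 = 9
step 1: 9 = 2·4 + 1; sub 5 for 4: 2·5 + 1; = 11; G_2 = 11−1 = 10

ω·2 + 1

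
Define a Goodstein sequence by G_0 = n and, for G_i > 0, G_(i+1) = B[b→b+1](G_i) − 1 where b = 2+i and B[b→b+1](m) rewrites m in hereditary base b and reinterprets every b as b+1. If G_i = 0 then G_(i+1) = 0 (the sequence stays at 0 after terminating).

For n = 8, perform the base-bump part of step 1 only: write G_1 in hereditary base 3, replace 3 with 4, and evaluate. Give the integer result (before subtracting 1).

554

i=0: 8 = 2^(2 + 1) (b=2); 2→3: 3^(3 + 1) = 81; 81−1 = 80
i=1: 80 = 2·3^3 + 2·3^2 + 2·3 + 2 (b=3); 3→4: 2·4^4 + 2·4^2 + 2·4 + 2 = 554; 554−1 = 553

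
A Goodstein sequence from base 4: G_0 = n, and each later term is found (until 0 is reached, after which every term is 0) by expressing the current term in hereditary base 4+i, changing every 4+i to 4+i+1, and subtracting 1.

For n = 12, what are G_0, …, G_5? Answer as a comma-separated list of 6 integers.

12, 14, 15, 16, 17, 18

step 0: 12 = 3·4; sub 5 for 4: 3·5; = 15; G_1 = 15−1 = 14
step 1: 14 = 2·5 + 4; sub 6 for 5: 2·6 + 4; = 16; G_2 = 16−1 = 15
step 2: 15 = 2·6 + 3; sub 7 for 6: 2·7 + 3; = 17; G_3 = 17−1 = 16
step 3: 16 = 2·7 + 2; sub 8 for 7: 2·8 + 2; = 18; G_4 = 18−1 = 17
step 4: 17 = 2·8 + 1; sub 9 for 8: 2·9 + 1; = 19; G_5 = 19−1 = 18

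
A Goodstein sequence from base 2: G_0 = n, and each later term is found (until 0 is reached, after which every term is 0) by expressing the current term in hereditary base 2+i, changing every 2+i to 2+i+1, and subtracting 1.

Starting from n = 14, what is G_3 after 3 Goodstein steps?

18750

[0] 14 ≡ 2^(2 + 1) + 2^2 + 2 (base 2). Lift 3: 111. −1: 110.
[1] 110 ≡ 3^(3 + 1) + 3^3 + 2 (base 3). Lift 4: 1282. −1: 1281.
[2] 1281 ≡ 4^(4 + 1) + 4^4 + 1 (base 4). Lift 5: 18751. −1: 18750.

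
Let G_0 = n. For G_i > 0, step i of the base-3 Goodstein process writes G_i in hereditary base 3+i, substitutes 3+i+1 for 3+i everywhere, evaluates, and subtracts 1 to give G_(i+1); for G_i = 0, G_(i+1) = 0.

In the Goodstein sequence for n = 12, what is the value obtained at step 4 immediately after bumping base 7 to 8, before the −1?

12 —HB3→ 3^2 + 3 —bump→ 4^2 + 4 = 20 —(−1)→ 19
19 —HB4→ 4^2 + 3 —bump→ 5^2 + 3 = 28 —(−1)→ 27
27 —HB5→ 5^2 + 2 —bump→ 6^2 + 2 = 38 —(−1)→ 37
37 —HB6→ 6^2 + 1 —bump→ 7^2 + 1 = 50 —(−1)→ 49
49 —HB7→ 7^2 —bump→ 8^2 = 64 —(−1)→ 63

64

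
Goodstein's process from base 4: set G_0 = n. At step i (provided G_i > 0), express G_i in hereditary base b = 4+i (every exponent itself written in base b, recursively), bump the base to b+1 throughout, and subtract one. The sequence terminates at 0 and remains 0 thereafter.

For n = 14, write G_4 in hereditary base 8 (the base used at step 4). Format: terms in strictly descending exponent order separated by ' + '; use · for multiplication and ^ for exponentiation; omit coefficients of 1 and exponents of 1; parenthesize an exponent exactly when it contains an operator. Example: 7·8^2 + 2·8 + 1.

14 —HB4→ 3·4 + 2 —bump→ 3·5 + 2 = 17 —(−1)→ 16
16 —HB5→ 3·5 + 1 —bump→ 3·6 + 1 = 19 —(−1)→ 18
18 —HB6→ 3·6 —bump→ 3·7 = 21 —(−1)→ 20
20 —HB7→ 2·7 + 6 —bump→ 2·8 + 6 = 22 —(−1)→ 21
21 —HB8→ 2·8 + 5 —bump→ 2·9 + 5 = 23 —(−1)→ 22

2·8 + 5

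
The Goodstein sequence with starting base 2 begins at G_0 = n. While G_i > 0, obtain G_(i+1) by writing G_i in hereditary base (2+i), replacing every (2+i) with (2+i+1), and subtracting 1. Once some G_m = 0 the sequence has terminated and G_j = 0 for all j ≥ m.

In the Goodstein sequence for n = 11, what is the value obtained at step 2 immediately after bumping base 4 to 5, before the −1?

G_0=11  [base 2] 2^(2 + 1) + 2 + 1  →[2↦3]→  3^(3 + 1) + 3 + 1 = 85  −1 ⇒ G_1=84
G_1=84  [base 3] 3^(3 + 1) + 3  →[3↦4]→  4^(4 + 1) + 4 = 1028  −1 ⇒ G_2=1027
G_2=1027  [base 4] 4^(4 + 1) + 3  →[4↦5]→  5^(5 + 1) + 3 = 15628  −1 ⇒ G_3=15627

15628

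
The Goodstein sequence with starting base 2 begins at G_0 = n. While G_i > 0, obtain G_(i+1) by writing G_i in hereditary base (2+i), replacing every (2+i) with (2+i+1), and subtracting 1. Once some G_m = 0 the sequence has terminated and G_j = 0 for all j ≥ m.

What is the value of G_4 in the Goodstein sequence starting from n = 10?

279935

10 —HB2→ 2^(2 + 1) + 2 —bump→ 3^(3 + 1) + 3 = 84 —(−1)→ 83
83 —HB3→ 3^(3 + 1) + 2 —bump→ 4^(4 + 1) + 2 = 1026 —(−1)→ 1025
1025 —HB4→ 4^(4 + 1) + 1 —bump→ 5^(5 + 1) + 1 = 15626 —(−1)→ 15625
15625 —HB5→ 5^(5 + 1) —bump→ 6^(6 + 1) = 279936 —(−1)→ 279935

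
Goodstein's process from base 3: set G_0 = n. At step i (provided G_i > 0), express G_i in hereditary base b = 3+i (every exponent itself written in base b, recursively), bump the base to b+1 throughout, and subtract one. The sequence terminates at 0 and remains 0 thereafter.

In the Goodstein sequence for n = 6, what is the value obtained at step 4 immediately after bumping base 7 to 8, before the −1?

8

i=0: 6 = 2·3 (b=3); 3→4: 2·4 = 8; 8−1 = 7
i=1: 7 = 4 + 3 (b=4); 4→5: 5 + 3 = 8; 8−1 = 7
i=2: 7 = 5 + 2 (b=5); 5→6: 6 + 2 = 8; 8−1 = 7
i=3: 7 = 6 + 1 (b=6); 6→7: 7 + 1 = 8; 8−1 = 7
i=4: 7 = 7 (b=7); 7→8: 8 = 8; 8−1 = 7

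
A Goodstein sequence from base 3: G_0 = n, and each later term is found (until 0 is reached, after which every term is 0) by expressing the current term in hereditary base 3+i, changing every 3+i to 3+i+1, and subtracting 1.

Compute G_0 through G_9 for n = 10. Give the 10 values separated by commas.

G_0 = 10. HB_3(10) = 3^2 + 1. Bump = 17. G_1 = 16.
G_1 = 16. HB_4(16) = 4^2. Bump = 25. G_2 = 24.
G_2 = 24. HB_5(24) = 4·5 + 4. Bump = 28. G_3 = 27.
G_3 = 27. HB_6(27) = 4·6 + 3. Bump = 31. G_4 = 30.
G_4 = 30. HB_7(30) = 4·7 + 2. Bump = 34. G_5 = 33.
G_5 = 33. HB_8(33) = 4·8 + 1. Bump = 37. G_6 = 36.
G_6 = 36. HB_9(36) = 4·9. Bump = 40. G_7 = 39.
G_7 = 39. HB_10(39) = 3·10 + 9. Bump = 42. G_8 = 41.
G_8 = 41. HB_11(41) = 3·11 + 8. Bump = 44. G_9 = 43.

10, 16, 24, 27, 30, 33, 36, 39, 41, 43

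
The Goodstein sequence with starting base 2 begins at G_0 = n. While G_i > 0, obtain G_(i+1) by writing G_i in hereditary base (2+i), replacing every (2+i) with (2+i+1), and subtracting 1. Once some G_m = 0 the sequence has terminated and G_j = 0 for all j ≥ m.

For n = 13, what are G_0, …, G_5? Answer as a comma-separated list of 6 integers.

13, 108, 1279, 16092, 280711, 5765998

base 2: 13 = 2^(2 + 1) + 2^2 + 1; at 3: 3^(3 + 1) + 3^3 + 1 = 109; next = 108
base 3: 108 = 3^(3 + 1) + 3^3; at 4: 4^(4 + 1) + 4^4 = 1280; next = 1279
base 4: 1279 = 4^(4 + 1) + 3·4^3 + 3·4^2 + 3·4 + 3; at 5: 5^(5 + 1) + 3·5^3 + 3·5^2 + 3·5 + 3 = 16093; next = 16092
base 5: 16092 = 5^(5 + 1) + 3·5^3 + 3·5^2 + 3·5 + 2; at 6: 6^(6 + 1) + 3·6^3 + 3·6^2 + 3·6 + 2 = 280712; next = 280711
base 6: 280711 = 6^(6 + 1) + 3·6^3 + 3·6^2 + 3·6 + 1; at 7: 7^(7 + 1) + 3·7^3 + 3·7^2 + 3·7 + 1 = 5765999; next = 5765998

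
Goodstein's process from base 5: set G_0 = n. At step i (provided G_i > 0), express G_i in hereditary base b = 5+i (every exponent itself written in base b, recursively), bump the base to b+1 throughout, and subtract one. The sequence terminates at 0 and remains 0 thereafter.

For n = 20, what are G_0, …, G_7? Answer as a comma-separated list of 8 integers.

G_0=20  [base 5] 4·5  →[5↦6]→  4·6 = 24  −1 ⇒ G_1=23
G_1=23  [base 6] 3·6 + 5  →[6↦7]→  3·7 + 5 = 26  −1 ⇒ G_2=25
G_2=25  [base 7] 3·7 + 4  →[7↦8]→  3·8 + 4 = 28  −1 ⇒ G_3=27
G_3=27  [base 8] 3·8 + 3  →[8↦9]→  3·9 + 3 = 30  −1 ⇒ G_4=29
G_4=29  [base 9] 3·9 + 2  →[9↦10]→  3·10 + 2 = 32  −1 ⇒ G_5=31
G_5=31  [base 10] 3·10 + 1  →[10↦11]→  3·11 + 1 = 34  −1 ⇒ G_6=33
G_6=33  [base 11] 3·11  →[11↦12]→  3·12 = 36  −1 ⇒ G_7=35

20, 23, 25, 27, 29, 31, 33, 35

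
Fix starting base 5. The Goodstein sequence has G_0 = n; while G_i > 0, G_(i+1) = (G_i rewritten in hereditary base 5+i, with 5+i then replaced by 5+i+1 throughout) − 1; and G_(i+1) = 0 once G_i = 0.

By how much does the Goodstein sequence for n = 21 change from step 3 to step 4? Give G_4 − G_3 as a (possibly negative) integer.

2

base 5: 21 = 4·5 + 1; at 6: 4·6 + 1 = 25; next = 24
base 6: 24 = 4·6; at 7: 4·7 = 28; next = 27
base 7: 27 = 3·7 + 6; at 8: 3·8 + 6 = 30; next = 29
base 8: 29 = 3·8 + 5; at 9: 3·9 + 5 = 32; next = 31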